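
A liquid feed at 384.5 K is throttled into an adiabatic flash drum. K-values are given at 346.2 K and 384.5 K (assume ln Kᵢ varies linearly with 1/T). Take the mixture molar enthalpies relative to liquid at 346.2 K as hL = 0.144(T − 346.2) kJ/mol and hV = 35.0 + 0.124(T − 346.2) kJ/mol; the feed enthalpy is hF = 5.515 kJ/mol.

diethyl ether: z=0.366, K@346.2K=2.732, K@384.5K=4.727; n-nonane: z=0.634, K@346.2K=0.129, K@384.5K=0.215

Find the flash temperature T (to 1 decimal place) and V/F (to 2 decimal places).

T = 354.2 K, V/F = 0.13

Adiabatic flash: solve Rachford–Rice at each trial T, then check hF = ψ·hV(T) + (1−ψ)·hL(T).
  T = 346.2 K: K = (2.732, 0.129), RR gives ψ = 0.054, H_out = 1.895 kJ/mol
  T = 384.5 K: K = (4.727, 0.215), RR gives ψ = 0.296, H_out = 15.653 kJ/mol
  T = 365.4 K: K = (3.648, 0.169), RR gives ψ = 0.201, H_out = 9.722 kJ/mol
  T = 355.8 K: K = (3.169, 0.148), RR gives ψ = 0.137, H_out = 6.165 kJ/mol
  T = 351.0 K: K = (2.946, 0.138), RR gives ψ = 0.099, H_out = 4.144 kJ/mol
  T = 353.4 K: K = (3.056, 0.143), RR gives ψ = 0.119, H_out = 5.179 kJ/mol
Linear interpolation between T = 353.4 (H_out = 5.179) and T = 355.8 (H_out = 6.165) on hF = 5.515 gives T ≈ 354.2 K, at which ψ = 0.13.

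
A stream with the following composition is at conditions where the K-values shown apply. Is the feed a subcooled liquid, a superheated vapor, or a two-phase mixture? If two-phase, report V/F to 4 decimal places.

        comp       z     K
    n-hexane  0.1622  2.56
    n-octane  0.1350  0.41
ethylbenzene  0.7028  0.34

subcooled liquid

ΣzᵢKᵢ = 0.7095; Σzᵢ/Kᵢ = 2.4597.
Since ΣzᵢKᵢ < 1 the mixture is below its bubble point — single liquid phase.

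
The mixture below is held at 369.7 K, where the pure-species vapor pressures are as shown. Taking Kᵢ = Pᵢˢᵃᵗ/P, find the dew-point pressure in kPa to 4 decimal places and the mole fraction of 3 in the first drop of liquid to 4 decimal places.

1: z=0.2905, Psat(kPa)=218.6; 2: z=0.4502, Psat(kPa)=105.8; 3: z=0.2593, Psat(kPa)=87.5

At the dew point ψ → 1, so Σzᵢ/Kᵢ = 1 with Kᵢ = Pᵢˢᵃᵗ/P ⇒ 1/P = Σzᵢ/Pᵢˢᵃᵗ.
1/P = 0.2905/218.6 + 0.4502/105.8 + 0.2593/87.5 = 0.0085475 ⇒ P = 116.9927 kPa
xᵢ = zᵢP/Pᵢˢᵃᵗ ⇒ x_3 = 0.2593·116.9927/87.5 = 0.3467

Pdew = 116.9927 kPa, x_3 = 0.3467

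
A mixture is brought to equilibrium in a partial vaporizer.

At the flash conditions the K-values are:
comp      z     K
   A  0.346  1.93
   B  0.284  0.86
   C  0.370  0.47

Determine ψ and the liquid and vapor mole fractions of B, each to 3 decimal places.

ψ = 0.232, x_B = 0.294, y_B = 0.252

Material balance + equilibrium reduce to Σ zᵢ(Kᵢ−1)/(1+ψ(Kᵢ−1)) = 0.
g(0) = ΣzᵢKᵢ − 1 = 0.086 and g(1) = 1 − Σzᵢ/Kᵢ = -0.297, so a root lies in (0, 1).
Newton–Raphson from ψ = 0.38:
  ψ = 0.380: g = -0.0498, g' = -0.333 → ψ = 0.230
  ψ = 0.230: g = 0.0006, g' = -0.344 → ψ = 0.232
Converged at ψ = 0.232.
Compositions from xᵢ = zᵢ/(1+ψ(Kᵢ−1)), yᵢ = Kᵢxᵢ:
  A: x = 0.285, y = 0.549
  B: x = 0.294, y = 0.252
  C: x = 0.422, y = 0.198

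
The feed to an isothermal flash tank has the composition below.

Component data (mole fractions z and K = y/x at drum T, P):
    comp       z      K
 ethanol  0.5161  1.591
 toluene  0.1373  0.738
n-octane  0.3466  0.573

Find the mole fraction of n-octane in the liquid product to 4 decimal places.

Material balance + equilibrium reduce to Σ zᵢ(Kᵢ−1)/(1+V/F(Kᵢ−1)) = 0.
g(0) = ΣzᵢKᵢ − 1 = 0.1210 and g(1) = 1 − Σzᵢ/Kᵢ = -0.1153, so a root lies in (0, 1).
Newton iteration, V/F⁰ = 0.5:
  V/F = 0.5000: g = 0.00587, g' = -0.2220 → V/F = 0.5265
  V/F = 0.5265: g = -0.00001, g' = -0.2227 → V/F = 0.5264
Converged at V/F = 0.5264.
Compositions from xᵢ = zᵢ/(1+V/F(Kᵢ−1)), yᵢ = Kᵢxᵢ:
  ethanol: x = 0.3936, y = 0.6263
  toluene: x = 0.1593, y = 0.1175
  n-octane: x = 0.4471, y = 0.2562

x_n-octane = 0.4471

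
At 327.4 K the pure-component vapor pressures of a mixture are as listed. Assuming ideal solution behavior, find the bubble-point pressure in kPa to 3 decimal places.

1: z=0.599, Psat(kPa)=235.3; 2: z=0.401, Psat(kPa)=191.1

Pbub = 217.576 kPa

At the bubble point ψ → 0, so ΣzᵢKᵢ = 1 with Kᵢ = Pᵢˢᵃᵗ/P ⇒ P = ΣzᵢPᵢˢᵃᵗ.
P = 0.599·235.3 + 0.401·191.1 = 217.576 kPa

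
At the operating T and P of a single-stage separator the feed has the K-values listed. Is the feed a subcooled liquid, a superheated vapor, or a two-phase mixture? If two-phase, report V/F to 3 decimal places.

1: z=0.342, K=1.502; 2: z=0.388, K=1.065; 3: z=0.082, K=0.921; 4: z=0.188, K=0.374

two-phase, V/F = 0.420

ΣzᵢKᵢ = 1.073; Σzᵢ/Kᵢ = 1.184.
Both exceed 1, so a two-phase solution exists.
Material balance + equilibrium reduce to Σ zᵢ(Kᵢ−1)/(1+ψ(Kᵢ−1)) = 0.
Newton iteration, ψ⁰ = 0.56:
  ψ = 0.560: g = -0.0296, g' = -0.229 → ψ = 0.431
  ψ = 0.431: g = -0.0021, g' = -0.198 → ψ = 0.420
Converged at ψ = 0.420.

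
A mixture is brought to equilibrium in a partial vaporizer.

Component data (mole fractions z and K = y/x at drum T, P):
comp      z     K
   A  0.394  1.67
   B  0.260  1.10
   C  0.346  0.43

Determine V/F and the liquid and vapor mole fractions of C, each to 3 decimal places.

Material balance + equilibrium reduce to Σ zᵢ(Kᵢ−1)/(1+V/F(Kᵢ−1)) = 0.
g(0) = ΣzᵢKᵢ − 1 = 0.093 and g(1) = 1 − Σzᵢ/Kᵢ = -0.277, so a root lies in (0, 1).
Iterate (Newton) starting at V/F = 0.6:
  V/F = 0.600: g = -0.0869, g' = -0.352 → V/F = 0.353
  V/F = 0.353: g = -0.0083, g' = -0.294 → V/F = 0.325
Converged at V/F = 0.325.
Compositions from xᵢ = zᵢ/(1+V/F(Kᵢ−1)), yᵢ = Kᵢxᵢ:
  A: x = 0.324, y = 0.540
  B: x = 0.252, y = 0.277
  C: x = 0.425, y = 0.183

V/F = 0.325, x_C = 0.425, y_C = 0.183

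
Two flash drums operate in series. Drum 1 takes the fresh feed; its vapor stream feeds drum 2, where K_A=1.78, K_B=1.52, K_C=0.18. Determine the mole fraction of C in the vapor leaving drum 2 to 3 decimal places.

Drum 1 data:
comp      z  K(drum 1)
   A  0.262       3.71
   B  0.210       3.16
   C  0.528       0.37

Drum 1:
Let ψ₁ = V/F and solve Σ zᵢ(Kᵢ−1)/(1+ψ₁(Kᵢ−1)) = 0.
Check two-phase: ΣzᵢKᵢ = 1.831 > 1 and Σzᵢ/Kᵢ = 1.564 > 1, so g(0) = 0.831 > 0 and g(1) = -0.564 < 0.
Newton–Raphson from ψ₁ = 0.5:
  ψ₁ = 0.500: g = 0.0340, g' = -1.020 → ψ₁ = 0.533
  ψ₁ = 0.533: g = 0.0002, g' = -1.009 → ψ₁ = 0.534
Converged at ψ₁ = 0.534.
Drum-1 compositions:
  A: x = 0.107, y = 0.397
  B: x = 0.098, y = 0.308
  C: x = 0.795, y = 0.294
Drum-2 feed = drum-1 vapor: z₂ = (0.3974, 0.3083, 0.2943).
Drum 2:
Iterate (Newton) starting at ψ₂ = 0.43:
  ψ₂ = 0.430: g = -0.0096, g' = -0.663 → ψ₂ = 0.416
  ψ₂ = 0.416: g = -0.0001, g' = -0.650 → ψ₂ = 0.415
Converged at ψ₂ = 0.415.
  A: x = 0.300, y = 0.534
  B: x = 0.254, y = 0.385
  C: x = 0.446, y = 0.080

y_C (drum 2) = 0.080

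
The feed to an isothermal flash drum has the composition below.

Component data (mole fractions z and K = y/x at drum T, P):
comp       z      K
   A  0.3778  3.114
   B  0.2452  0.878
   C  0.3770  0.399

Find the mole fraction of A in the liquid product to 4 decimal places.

x_A = 0.1750

Let ψ = V/F and solve Σ zᵢ(Kᵢ−1)/(1+ψ(Kᵢ−1)) = 0.
Feasibility: ΣzᵢKᵢ = 1.5422, Σzᵢ/Kᵢ = 1.3455 — both > 1, two phases present.
Newton iteration, ψ⁰ = 0.5:
  ψ = 0.5000: g = 0.03250, g' = -0.6815 → ψ = 0.5477
  ψ = 0.5477: g = 0.00032, g' = -0.6694 → ψ = 0.5482
Converged at ψ = 0.5482.
Compositions from xᵢ = zᵢ/(1+ψ(Kᵢ−1)), yᵢ = Kᵢxᵢ:
  A: x = 0.1750, y = 0.5450
  B: x = 0.2628, y = 0.2307
  C: x = 0.5622, y = 0.2243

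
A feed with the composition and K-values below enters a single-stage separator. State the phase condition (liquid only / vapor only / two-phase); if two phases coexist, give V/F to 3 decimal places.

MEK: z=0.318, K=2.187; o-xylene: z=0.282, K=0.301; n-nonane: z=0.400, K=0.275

ΣzᵢKᵢ = 0.890; Σzᵢ/Kᵢ = 2.537.
Since ΣzᵢKᵢ < 1 the mixture is below its bubble point — single liquid phase.

liquid only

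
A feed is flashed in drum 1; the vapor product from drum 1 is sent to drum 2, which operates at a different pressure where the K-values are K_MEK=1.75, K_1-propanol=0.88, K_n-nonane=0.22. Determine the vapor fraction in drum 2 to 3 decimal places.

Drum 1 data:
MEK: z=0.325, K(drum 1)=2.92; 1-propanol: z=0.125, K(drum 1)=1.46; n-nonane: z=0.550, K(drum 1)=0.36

Drum 1:
Rachford–Rice: g(ψ₁) = Σ zᵢ(Kᵢ−1)/(1+ψ₁(Kᵢ−1)) = 0.
Feasibility: ΣzᵢKᵢ = 1.329, Σzᵢ/Kᵢ = 1.725 — both > 1, two phases present.
Iterate (Newton) starting at ψ₁ = 0.53:
  ψ₁ = 0.530: g = -0.1772, g' = -0.827 → ψ₁ = 0.316
  ψ₁ = 0.316: g = -0.0025, g' = -0.838 → ψ₁ = 0.313
Converged at ψ₁ = 0.313.
Drum-1 compositions:
  MEK: x = 0.203, y = 0.593
  1-propanol: x = 0.109, y = 0.160
  n-nonane: x = 0.688, y = 0.248
Drum-2 feed = drum-1 vapor: z₂ = (0.5929, 0.1595, 0.2476).
Drum 2:
Material balance + equilibrium reduce to Σ zᵢ(Kᵢ−1)/(1+ψ₂(Kᵢ−1)) = 0.
g(0) = ΣzᵢKᵢ − 1 = 0.232 and g(1) = 1 − Σzᵢ/Kᵢ = -0.645, so a root lies in (0, 1).
Iterate (Newton) starting at ψ₂ = 0.5:
  ψ₂ = 0.500: g = -0.0135, g' = -0.584 → ψ₂ = 0.477
  ψ₂ = 0.477: g = -0.0002, g' = -0.565 → ψ₂ = 0.476
Converged at ψ₂ = 0.476.
  MEK: x = 0.437, y = 0.764
  1-propanol: x = 0.169, y = 0.149
  n-nonane: x = 0.394, y = 0.087

V/F (drum 2) = 0.476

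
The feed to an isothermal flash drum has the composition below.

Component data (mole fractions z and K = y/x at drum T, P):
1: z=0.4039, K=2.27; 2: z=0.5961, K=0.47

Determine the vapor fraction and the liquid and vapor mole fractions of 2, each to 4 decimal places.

Let ψ = V/F and solve Σ zᵢ(Kᵢ−1)/(1+ψ(Kᵢ−1)) = 0.
Feasibility: ΣzᵢKᵢ = 1.1970, Σzᵢ/Kᵢ = 1.4462 — both > 1, two phases present.
Binary case is linear: z₁(K₁−1)(1+ψ(K₂−1)) + z₂(K₂−1)(1+ψ(K₁−1)) = 0
⇒ ψ = [z₁(K₁−1)+z₂(K₂−1)] / [−(K₁−1)(K₂−1)] = 0.19702/0.67310 = 0.2927
Compositions from xᵢ = zᵢ/(1+ψ(Kᵢ−1)), yᵢ = Kᵢxᵢ:
  1: x = 0.2944, y = 0.6684
  2: x = 0.7056, y = 0.3316

ψ = 0.2927, x_2 = 0.7056, y_2 = 0.3316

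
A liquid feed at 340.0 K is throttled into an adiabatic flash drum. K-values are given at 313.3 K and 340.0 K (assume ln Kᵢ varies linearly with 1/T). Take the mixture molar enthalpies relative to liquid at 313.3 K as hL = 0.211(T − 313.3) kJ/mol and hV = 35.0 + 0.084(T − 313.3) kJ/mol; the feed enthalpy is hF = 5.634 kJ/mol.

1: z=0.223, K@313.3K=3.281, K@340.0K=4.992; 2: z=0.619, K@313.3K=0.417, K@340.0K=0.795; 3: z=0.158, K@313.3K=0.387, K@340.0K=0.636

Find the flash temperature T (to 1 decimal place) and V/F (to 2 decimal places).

T = 319.2 K, V/F = 0.13

Adiabatic flash: solve Rachford–Rice at each trial T, then check hF = ψ·hV(T) + (1−ψ)·hL(T).
  T = 313.3 K: K = (3.281, 0.417, 0.387), RR gives ψ = 0.038, H_out = 1.326 kJ/mol
  T = 340.0 K: K = (4.992, 0.795, 0.636), RR gives ψ = 0.730, H_out = 28.696 kJ/mol
  T = 326.6 K: K = (4.079, 0.583, 0.501), RR gives ψ = 0.261, H_out = 11.504 kJ/mol
  T = 320.0 K: K = (3.669, 0.495, 0.442), RR gives ψ = 0.141, H_out = 6.242 kJ/mol
  T = 316.6 K: K = (3.469, 0.454, 0.413), RR gives ψ = 0.088, H_out = 3.732 kJ/mol
  T = 318.3 K: K = (3.568, 0.474, 0.427), RR gives ψ = 0.114, H_out = 4.979 kJ/mol
Linear interpolation between T = 318.3 (H_out = 4.979) and T = 320.0 (H_out = 6.242) on hF = 5.634 gives T ≈ 319.2 K, at which ψ = 0.13.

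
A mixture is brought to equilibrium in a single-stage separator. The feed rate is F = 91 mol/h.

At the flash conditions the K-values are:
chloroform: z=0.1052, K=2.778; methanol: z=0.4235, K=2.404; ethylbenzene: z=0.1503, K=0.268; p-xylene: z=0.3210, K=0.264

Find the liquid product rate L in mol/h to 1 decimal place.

Rachford–Rice: g(ψ) = Σ zᵢ(Kᵢ−1)/(1+ψ(Kᵢ−1)) = 0.
Check two-phase: ΣzᵢKᵢ = 1.4354 > 1 and Σzᵢ/Kᵢ = 1.9908 > 1, so g(0) = 0.4354 > 0 and g(1) = -0.9908 < 0.
Iterate (Newton) starting at ψ = 0.57:
  ψ = 0.5700: g = -0.17262, g' = -1.0928 → ψ = 0.4120
  ψ = 0.4120: g = -0.01199, g' = -0.9691 → ψ = 0.3997
Converged at ψ = 0.3997.
Then V = ψ·F = 0.3997·91 = 36.4 mol/h and L = F − V = 54.6 mol/h.

L = 54.6 mol/h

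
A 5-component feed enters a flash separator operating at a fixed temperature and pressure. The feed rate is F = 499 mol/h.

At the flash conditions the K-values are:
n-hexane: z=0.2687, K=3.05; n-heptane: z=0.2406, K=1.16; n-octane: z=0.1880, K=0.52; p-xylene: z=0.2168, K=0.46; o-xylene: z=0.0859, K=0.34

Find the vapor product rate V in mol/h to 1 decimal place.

Rachford–Rice: g(ψ) = Σ zᵢ(Kᵢ−1)/(1+ψ(Kᵢ−1)) = 0.
Feasibility: ΣzᵢKᵢ = 1.3253, Σzᵢ/Kᵢ = 1.3810 — both > 1, two phases present.
Iterate (Newton) starting at ψ = 0.5:
  ψ = 0.5000: g = -0.05607, g' = -0.5576 → ψ = 0.3995
  ψ = 0.3995: g = 0.00111, g' = -0.5849 → ψ = 0.4014
Converged at ψ = 0.4014.
Then V = ψ·F = 0.4014·499 = 200.3 mol/h and L = F − V = 298.7 mol/h.

V = 200.3 mol/h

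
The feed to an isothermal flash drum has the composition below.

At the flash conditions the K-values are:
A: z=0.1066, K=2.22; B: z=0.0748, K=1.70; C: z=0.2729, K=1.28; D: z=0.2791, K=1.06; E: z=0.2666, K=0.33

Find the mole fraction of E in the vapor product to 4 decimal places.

Newton iteration, β⁰ = 0.64:
  β = 0.6400: g = -0.12260, g' = -0.4506 → β = 0.3679
  β = 0.3679: g = -0.02001, g' = -0.3281 → β = 0.3070
  β = 0.3070: g = -0.00035, g' = -0.3176 → β = 0.3059
Converged at β = 0.3059.
Compositions from xᵢ = zᵢ/(1+β(Kᵢ−1)), yᵢ = Kᵢxᵢ:
  A: x = 0.0776, y = 0.1723
  B: x = 0.0616, y = 0.1047
  C: x = 0.2514, y = 0.3218
  D: x = 0.2741, y = 0.2905
  E: x = 0.3353, y = 0.1107

y_E = 0.1107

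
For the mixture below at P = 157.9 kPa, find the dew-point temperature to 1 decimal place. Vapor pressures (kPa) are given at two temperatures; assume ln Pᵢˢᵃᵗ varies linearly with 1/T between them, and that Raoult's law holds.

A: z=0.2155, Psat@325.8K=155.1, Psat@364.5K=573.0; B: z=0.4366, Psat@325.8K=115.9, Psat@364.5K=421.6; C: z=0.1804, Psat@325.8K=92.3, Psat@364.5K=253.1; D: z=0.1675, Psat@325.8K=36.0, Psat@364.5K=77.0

T = 348.3 K

Dew-point temperature: Σzᵢ·P/Pᵢˢᵃᵗ(T) = 1. Interpolate ln Pᵢˢᵃᵗ = aᵢ + bᵢ/T.
  T = 325.8 K: ΣzᵢP/Pᵢˢᵃᵗ = 1.8575
  T = 364.5 K: ΣzᵢP/Pᵢˢᵃᵗ = 0.6789
  T = 345.1 K: ΣzᵢP/Pᵢˢᵃᵗ = 1.0851
  T = 354.8 K: ΣzᵢP/Pᵢˢᵃᵗ = 0.8515
  T = 350.0 K: ΣzᵢP/Pᵢˢᵃᵗ = 0.9580
  T = 347.6 K: ΣzᵢP/Pᵢˢᵃᵗ = 1.0177
Interpolating between 347.6 K and 350.0 K gives T ≈ 348.3 K.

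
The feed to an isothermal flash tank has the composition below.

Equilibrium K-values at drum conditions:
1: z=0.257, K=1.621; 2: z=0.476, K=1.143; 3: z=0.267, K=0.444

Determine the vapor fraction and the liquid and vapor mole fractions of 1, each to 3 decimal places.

Rachford–Rice: g(ψ) = Σ zᵢ(Kᵢ−1)/(1+ψ(Kᵢ−1)) = 0.
Feasibility: ΣzᵢKᵢ = 1.079, Σzᵢ/Kᵢ = 1.176 — both > 1, two phases present.
Iterate (Newton) starting at ψ = 0.5:
  ψ = 0.500: g = -0.0203, g' = -0.225 → ψ = 0.410
  ψ = 0.410: g = -0.0007, g' = -0.210 → ψ = 0.406
Converged at ψ = 0.406.
Compositions from xᵢ = zᵢ/(1+ψ(Kᵢ−1)), yᵢ = Kᵢxᵢ:
  1: x = 0.205, y = 0.333
  2: x = 0.450, y = 0.514
  3: x = 0.345, y = 0.153

ψ = 0.406, x_1 = 0.205, y_1 = 0.333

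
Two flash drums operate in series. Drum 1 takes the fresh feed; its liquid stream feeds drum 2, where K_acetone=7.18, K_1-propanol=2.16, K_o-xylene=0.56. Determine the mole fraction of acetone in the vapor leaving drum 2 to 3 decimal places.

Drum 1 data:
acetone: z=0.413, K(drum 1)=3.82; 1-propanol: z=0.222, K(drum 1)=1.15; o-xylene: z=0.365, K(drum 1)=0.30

y_acetone (drum 2) = 0.257

Drum 1:
Material balance + equilibrium reduce to Σ zᵢ(Kᵢ−1)/(1+ψ₁(Kᵢ−1)) = 0.
Check two-phase: ΣzᵢKᵢ = 1.942 > 1 and Σzᵢ/Kᵢ = 1.518 > 1, so g(0) = 0.942 > 0 and g(1) = -0.518 < 0.
Iterate (Newton) starting at ψ₁ = 0.5:
  ψ₁ = 0.500: g = 0.1212, g' = -0.993 → ψ₁ = 0.622
  ψ₁ = 0.622: g = 0.0008, g' = -0.998 → ψ₁ = 0.623
Converged at ψ₁ = 0.623.
Drum-1 compositions:
  acetone: x = 0.150, y = 0.572
  1-propanol: x = 0.203, y = 0.233
  o-xylene: x = 0.647, y = 0.194
Drum-2 feed = drum-1 liquid: z₂ = (0.1498, 0.2030, 0.6471).
Drum 2:
Let ψ₂ = V/F and solve Σ zᵢ(Kᵢ−1)/(1+ψ₂(Kᵢ−1)) = 0.
Check two-phase: ΣzᵢKᵢ = 1.877 > 1 and Σzᵢ/Kᵢ = 1.270 > 1, so g(0) = 0.877 > 0 and g(1) = -0.270 < 0.
Newton–Raphson from ψ₂ = 0.5:
  ψ₂ = 0.500: g = 0.0104, g' = -0.657 → ψ₂ = 0.516
Converged at ψ₂ = 0.516.
  acetone: x = 0.036, y = 0.257
  1-propanol: x = 0.127, y = 0.274
  o-xylene: x = 0.837, y = 0.469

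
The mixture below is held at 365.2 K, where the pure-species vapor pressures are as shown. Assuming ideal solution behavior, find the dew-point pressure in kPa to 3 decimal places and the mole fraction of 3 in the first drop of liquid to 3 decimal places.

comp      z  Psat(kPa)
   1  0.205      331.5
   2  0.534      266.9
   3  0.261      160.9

Pdew = 235.778 kPa, x_3 = 0.382

At the dew point ψ → 1, so Σzᵢ/Kᵢ = 1 with Kᵢ = Pᵢˢᵃᵗ/P ⇒ 1/P = Σzᵢ/Pᵢˢᵃᵗ.
1/P = 0.205/331.5 + 0.534/266.9 + 0.261/160.9 = 0.004241 ⇒ P = 235.778 kPa
xᵢ = zᵢP/Pᵢˢᵃᵗ ⇒ x_3 = 0.261·235.778/160.9 = 0.382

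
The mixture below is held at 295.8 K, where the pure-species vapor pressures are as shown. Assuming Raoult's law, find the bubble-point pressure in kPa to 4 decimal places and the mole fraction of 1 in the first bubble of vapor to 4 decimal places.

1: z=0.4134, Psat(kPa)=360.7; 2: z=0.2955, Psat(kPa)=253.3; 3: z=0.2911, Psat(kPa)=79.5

At the bubble point ψ → 0, so ΣzᵢKᵢ = 1 with Kᵢ = Pᵢˢᵃᵗ/P ⇒ P = ΣzᵢPᵢˢᵃᵗ.
P = 0.4134·360.7 + 0.2955·253.3 + 0.2911·79.5 = 247.1060 kPa
yᵢ = zᵢPᵢˢᵃᵗ/P ⇒ y_1 = 0.4134·360.7/247.1060 = 0.6034

Pbub = 247.1060 kPa, y_1 = 0.6034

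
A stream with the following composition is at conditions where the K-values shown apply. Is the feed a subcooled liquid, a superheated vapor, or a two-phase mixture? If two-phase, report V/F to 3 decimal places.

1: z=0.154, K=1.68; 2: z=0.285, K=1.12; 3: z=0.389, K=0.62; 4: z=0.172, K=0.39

ΣzᵢKᵢ = 0.886; Σzᵢ/Kᵢ = 1.415.
Since ΣzᵢKᵢ < 1 the mixture is below its bubble point — single liquid phase.

subcooled liquid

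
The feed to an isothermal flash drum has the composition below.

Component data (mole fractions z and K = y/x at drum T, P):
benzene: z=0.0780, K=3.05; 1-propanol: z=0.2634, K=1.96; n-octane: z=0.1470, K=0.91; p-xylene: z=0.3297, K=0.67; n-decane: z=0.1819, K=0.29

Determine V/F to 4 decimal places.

Material balance + equilibrium reduce to Σ zᵢ(Kᵢ−1)/(1+V/F(Kᵢ−1)) = 0.
g(0) = ΣzᵢKᵢ − 1 = 0.1616 and g(1) = 1 − Σzᵢ/Kᵢ = -0.4408, so a root lies in (0, 1).
Newton iteration, V/F⁰ = 0.32:
  V/F = 0.3200: g = -0.01239, g' = -0.4613 → V/F = 0.2931
  V/F = 0.2931: g = 0.00008, g' = -0.4672 → V/F = 0.2933
Converged at V/F = 0.2933.

V/F = 0.2933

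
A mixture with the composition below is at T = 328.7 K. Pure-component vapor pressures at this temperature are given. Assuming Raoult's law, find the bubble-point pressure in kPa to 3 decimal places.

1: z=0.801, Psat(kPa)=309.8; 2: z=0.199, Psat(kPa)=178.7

At the bubble point ψ → 0, so ΣzᵢKᵢ = 1 with Kᵢ = Pᵢˢᵃᵗ/P ⇒ P = ΣzᵢPᵢˢᵃᵗ.
P = 0.801·309.8 + 0.199·178.7 = 283.711 kPa

Pbub = 283.711 kPa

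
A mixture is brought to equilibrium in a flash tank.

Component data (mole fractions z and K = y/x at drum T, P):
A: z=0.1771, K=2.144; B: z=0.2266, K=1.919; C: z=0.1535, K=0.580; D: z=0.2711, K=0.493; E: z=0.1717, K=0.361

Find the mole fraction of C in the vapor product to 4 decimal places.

Rachford–Rice: g(ψ) = Σ zᵢ(Kᵢ−1)/(1+ψ(Kᵢ−1)) = 0.
g(0) = ΣzᵢKᵢ − 1 = 0.0992 and g(1) = 1 − Σzᵢ/Kᵢ = -0.4909, so a root lies in (0, 1).
Newton iteration, ψ⁰ = 0.44:
  ψ = 0.4400: g = -0.12558, g' = -0.4915 → ψ = 0.1845
  ψ = 0.1845: g = -0.00054, g' = -0.5047 → ψ = 0.1834
Converged at ψ = 0.1834.
Compositions from xᵢ = zᵢ/(1+ψ(Kᵢ−1)), yᵢ = Kᵢxᵢ:
  A: x = 0.1464, y = 0.3138
  B: x = 0.1939, y = 0.3721
  C: x = 0.1663, y = 0.0965
  D: x = 0.2989, y = 0.1474
  E: x = 0.1945, y = 0.0702

y_C = 0.0965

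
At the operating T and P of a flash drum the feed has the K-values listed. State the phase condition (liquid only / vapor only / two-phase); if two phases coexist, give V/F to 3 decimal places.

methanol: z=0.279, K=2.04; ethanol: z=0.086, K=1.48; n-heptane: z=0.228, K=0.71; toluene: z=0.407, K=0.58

ΣzᵢKᵢ = 1.094; Σzᵢ/Kᵢ = 1.218.
Both exceed 1, so a two-phase solution exists.
Let ψ = V/F and solve Σ zᵢ(Kᵢ−1)/(1+ψ(Kᵢ−1)) = 0.
Iterate (Newton) starting at ψ = 0.5:
  ψ = 0.500: g = -0.0695, g' = -0.285 → ψ = 0.256
  ψ = 0.256: g = 0.0030, g' = -0.316 → ψ = 0.265
Converged at ψ = 0.265.

two-phase, V/F = 0.265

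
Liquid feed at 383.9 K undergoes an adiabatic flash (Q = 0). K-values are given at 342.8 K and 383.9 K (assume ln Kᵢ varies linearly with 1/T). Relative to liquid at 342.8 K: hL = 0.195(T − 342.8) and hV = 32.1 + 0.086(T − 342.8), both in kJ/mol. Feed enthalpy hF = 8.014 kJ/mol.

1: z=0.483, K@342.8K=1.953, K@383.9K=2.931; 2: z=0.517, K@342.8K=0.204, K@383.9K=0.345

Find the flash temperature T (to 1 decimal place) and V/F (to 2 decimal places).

Adiabatic flash: solve Rachford–Rice at each trial T, then check hF = ψ·hV(T) + (1−ψ)·hL(T).
  T = 342.8 K: K = (1.953, 0.204), RR gives ψ = 0.064, H_out = 2.064 kJ/mol
  T = 383.9 K: K = (2.931, 0.345), RR gives ψ = 0.470, H_out = 20.987 kJ/mol
  T = 363.4 K: K = (2.421, 0.269), RR gives ψ = 0.297, H_out = 12.896 kJ/mol
  T = 353.1 K: K = (2.181, 0.235), RR gives ψ = 0.194, H_out = 8.021 kJ/mol
  T = 348.0 K: K = (2.067, 0.220), RR gives ψ = 0.134, H_out = 5.247 kJ/mol
  T = 350.6 K: K = (2.125, 0.228), RR gives ψ = 0.166, H_out = 6.698 kJ/mol
  T = 351.9 K: K = (2.154, 0.232), RR gives ψ = 0.181, H_out = 7.395 kJ/mol
Linear interpolation between T = 351.9 (H_out = 7.395) and T = 353.1 (H_out = 8.021) on hF = 8.014 gives T ≈ 353.1 K, at which ψ = 0.19.

T = 353.1 K, V/F = 0.19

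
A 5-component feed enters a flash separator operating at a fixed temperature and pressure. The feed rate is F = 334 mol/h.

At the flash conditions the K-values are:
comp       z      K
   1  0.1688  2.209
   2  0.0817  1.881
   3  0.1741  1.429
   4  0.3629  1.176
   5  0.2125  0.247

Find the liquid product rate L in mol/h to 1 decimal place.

L = 139.5 mol/h

Iterate (Newton) starting at β = 0.5:
  β = 0.5000: g = 0.04073, g' = -0.4676 → β = 0.5871
  β = 0.5871: g = -0.00246, g' = -0.5287 → β = 0.5825
  β = 0.5825: g = -0.00001, g' = -0.5247 → β = 0.5824
Converged at β = 0.5824.
Then V = β·F = 0.5824·334 = 194.5 mol/h and L = F − V = 139.5 mol/h.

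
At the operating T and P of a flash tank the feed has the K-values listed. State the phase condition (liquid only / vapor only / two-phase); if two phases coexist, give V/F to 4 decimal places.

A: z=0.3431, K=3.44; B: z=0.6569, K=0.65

ΣzᵢKᵢ = 1.6072; Σzᵢ/Kᵢ = 1.1104.
Both exceed 1, so a two-phase solution exists.
Rachford–Rice: g(ψ) = Σ zᵢ(Kᵢ−1)/(1+ψ(Kᵢ−1)) = 0.
Binary case is linear: z₁(K₁−1)(1+ψ(K₂−1)) + z₂(K₂−1)(1+ψ(K₁−1)) = 0
⇒ ψ = [z₁(K₁−1)+z₂(K₂−1)] / [−(K₁−1)(K₂−1)] = 0.60725/0.85400 = 0.7111

two-phase, V/F = 0.7111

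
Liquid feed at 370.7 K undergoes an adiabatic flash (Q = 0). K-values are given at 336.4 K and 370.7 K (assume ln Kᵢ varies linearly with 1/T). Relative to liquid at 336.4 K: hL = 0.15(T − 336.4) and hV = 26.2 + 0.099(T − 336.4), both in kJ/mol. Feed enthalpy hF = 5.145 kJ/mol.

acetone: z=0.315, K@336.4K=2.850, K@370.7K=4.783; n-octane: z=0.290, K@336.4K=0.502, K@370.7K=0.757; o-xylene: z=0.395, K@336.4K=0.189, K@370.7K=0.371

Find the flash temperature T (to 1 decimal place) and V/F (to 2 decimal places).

T = 342.4 K, V/F = 0.16

Adiabatic flash: solve Rachford–Rice at each trial T, then check hF = ψ·hV(T) + (1−ψ)·hL(T).
  T = 336.4 K: K = (2.850, 0.502, 0.189), RR gives ψ = 0.092, H_out = 2.421 kJ/mol
  T = 370.7 K: K = (4.783, 0.757, 0.371), RR gives ψ = 0.466, H_out = 16.549 kJ/mol
  T = 353.5 K: K = (3.736, 0.622, 0.269), RR gives ψ = 0.282, H_out = 9.709 kJ/mol
  T = 344.9 K: K = (3.271, 0.560, 0.226), RR gives ψ = 0.192, H_out = 6.219 kJ/mol
  T = 340.6 K: K = (3.054, 0.530, 0.207), RR gives ψ = 0.143, H_out = 4.359 kJ/mol
  T = 342.8 K: K = (3.164, 0.545, 0.217), RR gives ψ = 0.169, H_out = 5.324 kJ/mol
Linear interpolation between T = 340.6 (H_out = 4.359) and T = 342.8 (H_out = 5.324) on hF = 5.145 gives T ≈ 342.4 K, at which ψ = 0.16.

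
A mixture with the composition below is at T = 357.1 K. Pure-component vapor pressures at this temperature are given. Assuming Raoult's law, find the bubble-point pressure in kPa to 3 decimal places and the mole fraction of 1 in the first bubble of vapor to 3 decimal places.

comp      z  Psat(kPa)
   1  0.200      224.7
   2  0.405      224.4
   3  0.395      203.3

At the bubble point ψ → 0, so ΣzᵢKᵢ = 1 with Kᵢ = Pᵢˢᵃᵗ/P ⇒ P = ΣzᵢPᵢˢᵃᵗ.
P = 0.200·224.7 + 0.405·224.4 + 0.395·203.3 = 216.126 kPa
yᵢ = zᵢPᵢˢᵃᵗ/P ⇒ y_1 = 0.200·224.7/216.126 = 0.208

Pbub = 216.126 kPa, y_1 = 0.208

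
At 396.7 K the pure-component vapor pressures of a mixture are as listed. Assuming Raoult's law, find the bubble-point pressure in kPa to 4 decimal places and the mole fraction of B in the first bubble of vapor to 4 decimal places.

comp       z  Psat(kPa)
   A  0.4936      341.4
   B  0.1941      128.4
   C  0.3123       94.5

At the bubble point ψ → 0, so ΣzᵢKᵢ = 1 with Kᵢ = Pᵢˢᵃᵗ/P ⇒ P = ΣzᵢPᵢˢᵃᵗ.
P = 0.4936·341.4 + 0.1941·128.4 + 0.3123·94.5 = 222.9498 kPa
yᵢ = zᵢPᵢˢᵃᵗ/P ⇒ y_B = 0.1941·128.4/222.9498 = 0.1118

Pbub = 222.9498 kPa, y_B = 0.1118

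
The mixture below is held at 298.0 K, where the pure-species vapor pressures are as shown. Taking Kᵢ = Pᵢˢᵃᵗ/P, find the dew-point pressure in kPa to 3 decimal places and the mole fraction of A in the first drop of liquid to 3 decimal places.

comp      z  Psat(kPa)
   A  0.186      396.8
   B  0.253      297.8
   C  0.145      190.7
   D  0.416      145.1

At the dew point ψ → 1, so Σzᵢ/Kᵢ = 1 with Kᵢ = Pᵢˢᵃᵗ/P ⇒ 1/P = Σzᵢ/Pᵢˢᵃᵗ.
1/P = 0.186/396.8 + 0.253/297.8 + 0.145/190.7 + 0.416/145.1 = 0.004946 ⇒ P = 202.198 kPa
xᵢ = zᵢP/Pᵢˢᵃᵗ ⇒ x_A = 0.186·202.198/396.8 = 0.095

Pdew = 202.198 kPa, x_A = 0.095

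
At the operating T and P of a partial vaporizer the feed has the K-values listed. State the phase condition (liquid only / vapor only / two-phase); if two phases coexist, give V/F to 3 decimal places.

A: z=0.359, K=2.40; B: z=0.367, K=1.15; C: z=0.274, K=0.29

ΣzᵢKᵢ = 1.363; Σzᵢ/Kᵢ = 1.414.
Both exceed 1, so a two-phase solution exists.
Material balance + equilibrium reduce to Σ zᵢ(Kᵢ−1)/(1+ψ(Kᵢ−1)) = 0.
Newton–Raphson from ψ = 0.43:
  ψ = 0.430: g = 0.0854, g' = -0.568 → ψ = 0.580
  ψ = 0.580: g = -0.0030, g' = -0.621 → ψ = 0.576
Converged at ψ = 0.576.

two-phase, V/F = 0.576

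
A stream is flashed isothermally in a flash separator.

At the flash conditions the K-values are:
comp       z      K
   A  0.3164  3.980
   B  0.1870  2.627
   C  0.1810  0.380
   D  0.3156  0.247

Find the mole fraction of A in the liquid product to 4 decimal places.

Rachford–Rice: g(ψ) = Σ zᵢ(Kᵢ−1)/(1+ψ(Kᵢ−1)) = 0.
Feasibility: ΣzᵢKᵢ = 1.8973, Σzᵢ/Kᵢ = 1.9047 — both > 1, two phases present.
Iterate (Newton) starting at ψ = 0.7:
  ψ = 0.7000: g = -0.25302, g' = -1.4206 → ψ = 0.5219
  ψ = 0.5219: g = -0.02387, g' = -1.2128 → ψ = 0.5022
Converged at ψ = 0.5022.
Compositions from xᵢ = zᵢ/(1+ψ(Kᵢ−1)), yᵢ = Kᵢxᵢ:
  A: x = 0.1267, y = 0.5044
  B: x = 0.1029, y = 0.2704
  C: x = 0.2628, y = 0.0999
  D: x = 0.5075, y = 0.1254

x_A = 0.1267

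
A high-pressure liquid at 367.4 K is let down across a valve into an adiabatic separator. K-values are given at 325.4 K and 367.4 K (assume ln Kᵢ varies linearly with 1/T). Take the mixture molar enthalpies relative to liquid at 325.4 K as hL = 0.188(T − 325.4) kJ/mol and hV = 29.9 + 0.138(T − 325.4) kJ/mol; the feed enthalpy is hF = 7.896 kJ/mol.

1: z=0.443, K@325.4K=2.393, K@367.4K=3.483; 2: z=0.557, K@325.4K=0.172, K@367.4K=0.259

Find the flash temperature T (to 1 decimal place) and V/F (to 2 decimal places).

T = 335.1 K, V/F = 0.21

Adiabatic flash: solve Rachford–Rice at each trial T, then check hF = ψ·hV(T) + (1−ψ)·hL(T).
  T = 325.4 K: K = (2.393, 0.172), RR gives ψ = 0.135, H_out = 4.042 kJ/mol
  T = 367.4 K: K = (3.483, 0.259), RR gives ψ = 0.374, H_out = 18.280 kJ/mol
  T = 346.4 K: K = (2.920, 0.214), RR gives ψ = 0.273, H_out = 11.833 kJ/mol
  T = 335.9 K: K = (2.652, 0.192), RR gives ψ = 0.211, H_out = 8.180 kJ/mol
  T = 330.6 K: K = (2.520, 0.182), RR gives ψ = 0.175, H_out = 6.166 kJ/mol
  T = 333.2 K: K = (2.584, 0.187), RR gives ψ = 0.193, H_out = 7.171 kJ/mol
  T = 334.5 K: K = (2.617, 0.190), RR gives ψ = 0.202, H_out = 7.661 kJ/mol
Linear interpolation between T = 334.5 (H_out = 7.661) and T = 335.9 (H_out = 8.180) on hF = 7.896 gives T ≈ 335.1 K, at which ψ = 0.21.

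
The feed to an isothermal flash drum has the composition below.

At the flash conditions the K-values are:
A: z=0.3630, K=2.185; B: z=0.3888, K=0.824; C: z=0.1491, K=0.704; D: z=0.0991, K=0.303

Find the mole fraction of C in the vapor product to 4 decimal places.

Material balance + equilibrium reduce to Σ zᵢ(Kᵢ−1)/(1+V/F(Kᵢ−1)) = 0.
g(0) = ΣzᵢKᵢ − 1 = 0.2485 and g(1) = 1 − Σzᵢ/Kᵢ = -0.1768, so a root lies in (0, 1).
Iterate (Newton) starting at V/F = 0.5:
  V/F = 0.5000: g = 0.03726, g' = -0.3469 → V/F = 0.6074
  V/F = 0.6074: g = -0.00009, g' = -0.3517 → V/F = 0.6071
Converged at V/F = 0.6071.
Compositions from xᵢ = zᵢ/(1+V/F(Kᵢ−1)), yᵢ = Kᵢxᵢ:
  A: x = 0.2111, y = 0.4613
  B: x = 0.4353, y = 0.3587
  C: x = 0.1818, y = 0.1280
  D: x = 0.1718, y = 0.0521

y_C = 0.1280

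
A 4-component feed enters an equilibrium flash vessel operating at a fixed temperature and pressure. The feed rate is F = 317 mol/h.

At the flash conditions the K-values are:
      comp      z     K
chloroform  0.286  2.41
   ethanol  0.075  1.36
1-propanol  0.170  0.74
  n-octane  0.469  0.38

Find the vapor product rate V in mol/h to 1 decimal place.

Material balance + equilibrium reduce to Σ zᵢ(Kᵢ−1)/(1+ψ(Kᵢ−1)) = 0.
Feasibility: ΣzᵢKᵢ = 1.095, Σzᵢ/Kᵢ = 1.638 — both > 1, two phases present.
Newton–Raphson from ψ = 0.41:
  ψ = 0.410: g = -0.1603, g' = -0.574 → ψ = 0.131
  ψ = 0.131: g = 0.0040, g' = -0.640 → ψ = 0.137
Converged at ψ = 0.137.
Then V = ψ·F = 0.1372·317 = 43.5 mol/h and L = F − V = 273.5 mol/h.

V = 43.5 mol/h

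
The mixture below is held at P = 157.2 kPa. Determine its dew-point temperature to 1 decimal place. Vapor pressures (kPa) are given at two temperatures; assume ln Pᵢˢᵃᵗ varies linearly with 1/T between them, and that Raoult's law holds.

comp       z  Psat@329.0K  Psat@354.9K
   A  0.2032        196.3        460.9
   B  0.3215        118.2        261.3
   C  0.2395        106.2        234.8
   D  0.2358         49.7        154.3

T = 343.0 K

Dew-point temperature: Σzᵢ·P/Pᵢˢᵃᵗ(T) = 1. Interpolate ln Pᵢˢᵃᵗ = aᵢ + bᵢ/T.
  T = 329.0 K: ΣzᵢP/Pᵢˢᵃᵗ = 1.6906
  T = 354.9 K: ΣzᵢP/Pᵢˢᵃᵗ = 0.6633
  T = 341.9 K: ΣzᵢP/Pᵢˢᵃᵗ = 1.0388
  T = 348.4 K: ΣzᵢP/Pᵢˢᵃᵗ = 0.8260
  T = 345.1 K: ΣzᵢP/Pᵢˢᵃᵗ = 0.9268
  T = 343.5 K: ΣzᵢP/Pᵢˢᵃᵗ = 0.9809
Interpolating between 341.9 K and 343.5 K gives T ≈ 343.0 K.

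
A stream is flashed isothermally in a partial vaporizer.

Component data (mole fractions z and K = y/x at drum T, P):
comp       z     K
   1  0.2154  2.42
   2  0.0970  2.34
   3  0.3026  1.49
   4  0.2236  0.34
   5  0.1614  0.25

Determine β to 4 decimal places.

β = 0.4449

Let β = V/F and solve Σ zᵢ(Kᵢ−1)/(1+β(Kᵢ−1)) = 0.
Check two-phase: ΣzᵢKᵢ = 1.3155 > 1 and Σzᵢ/Kᵢ = 1.6368 > 1, so g(0) = 0.3155 > 0 and g(1) = -0.6368 < 0.
Newton–Raphson from β = 0.5:
  β = 0.5000: g = -0.03814, g' = -0.7073 → β = 0.4461
  β = 0.4461: g = -0.00077, g' = -0.6806 → β = 0.4449
Converged at β = 0.4449.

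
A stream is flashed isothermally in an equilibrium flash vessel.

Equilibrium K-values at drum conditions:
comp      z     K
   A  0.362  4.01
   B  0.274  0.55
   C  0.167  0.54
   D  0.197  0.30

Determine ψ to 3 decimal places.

Iterate (Newton) starting at ψ = 0.5:
  ψ = 0.500: g = -0.0360, g' = -0.903 → ψ = 0.460
  ψ = 0.460: g = 0.0005, g' = -0.932 → ψ = 0.461
Converged at ψ = 0.461.

ψ = 0.461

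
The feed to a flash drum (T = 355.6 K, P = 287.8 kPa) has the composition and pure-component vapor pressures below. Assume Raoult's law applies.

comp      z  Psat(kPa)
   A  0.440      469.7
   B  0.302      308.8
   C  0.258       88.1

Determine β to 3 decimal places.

Raoult's law: Kᵢ = Pᵢˢᵃᵗ/P = Pᵢˢᵃᵗ/287.8.
  K_A = 469.7/287.8 = 1.63204, K_B = 308.8/287.8 = 1.07297, K_C = 88.1/287.8 = 0.30612
Let β = V/F and solve Σ zᵢ(Kᵢ−1)/(1+β(Kᵢ−1)) = 0.
Check two-phase: ΣzᵢKᵢ = 1.121 > 1 and Σzᵢ/Kᵢ = 1.394 > 1, so g(0) = 0.121 > 0 and g(1) = -0.394 < 0.
Newton iteration, β⁰ = 0.5:
  β = 0.500: g = -0.0416, g' = -0.394 → β = 0.395
  β = 0.395: g = -0.0025, g' = -0.350 → β = 0.387
Converged at β = 0.387.

β = 0.387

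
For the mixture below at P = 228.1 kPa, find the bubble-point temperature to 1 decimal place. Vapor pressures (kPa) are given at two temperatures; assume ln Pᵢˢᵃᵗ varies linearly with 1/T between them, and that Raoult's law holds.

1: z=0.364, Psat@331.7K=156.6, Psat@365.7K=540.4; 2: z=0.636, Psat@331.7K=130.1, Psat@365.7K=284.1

T = 347.9 K

Bubble-point temperature: ΣzᵢPᵢˢᵃᵗ(T) = P. Interpolate ln Pᵢˢᵃᵗ = aᵢ + bᵢ/T.
  T = 331.7 K: ΣzᵢPᵢˢᵃᵗ = 139.75 kPa
  T = 365.7 K: ΣzᵢPᵢˢᵃᵗ = 377.39 kPa
  T = 348.7 K: ΣzᵢPᵢˢᵃᵗ = 233.76 kPa
  T = 340.2 K: ΣzᵢPᵢˢᵃᵗ = 181.58 kPa
  T = 344.4 K: ΣzᵢPᵢˢᵃᵗ = 205.95 kPa
  T = 346.5 K: ΣzᵢPᵢˢᵃᵗ = 219.16 kPa
  T = 347.6 K: ΣzᵢPᵢˢᵃᵗ = 226.36 kPa
Interpolating between 347.6 K and 348.7 K gives T ≈ 347.9 K.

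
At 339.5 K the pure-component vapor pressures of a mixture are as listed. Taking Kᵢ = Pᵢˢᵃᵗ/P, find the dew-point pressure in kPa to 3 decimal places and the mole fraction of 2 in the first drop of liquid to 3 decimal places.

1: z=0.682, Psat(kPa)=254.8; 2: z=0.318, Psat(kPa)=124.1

At the dew point ψ → 1, so Σzᵢ/Kᵢ = 1 with Kᵢ = Pᵢˢᵃᵗ/P ⇒ 1/P = Σzᵢ/Pᵢˢᵃᵗ.
1/P = 0.682/254.8 + 0.318/124.1 = 0.005239 ⇒ P = 190.874 kPa
xᵢ = zᵢP/Pᵢˢᵃᵗ ⇒ x_2 = 0.318·190.874/124.1 = 0.489

Pdew = 190.874 kPa, x_2 = 0.489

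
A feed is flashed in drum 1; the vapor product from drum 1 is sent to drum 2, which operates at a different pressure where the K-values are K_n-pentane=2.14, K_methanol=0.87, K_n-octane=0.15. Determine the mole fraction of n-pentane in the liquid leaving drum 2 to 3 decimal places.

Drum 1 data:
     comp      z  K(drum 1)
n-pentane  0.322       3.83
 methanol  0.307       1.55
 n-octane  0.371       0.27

Drum 1:
Rachford–Rice: g(ψ₁) = Σ zᵢ(Kᵢ−1)/(1+ψ₁(Kᵢ−1)) = 0.
Check two-phase: ΣzᵢKᵢ = 1.809 > 1 and Σzᵢ/Kᵢ = 1.656 > 1, so g(0) = 0.809 > 0 and g(1) = -0.656 < 0.
Iterate (Newton) starting at ψ₁ = 0.5:
  ψ₁ = 0.500: g = 0.0833, g' = -0.990 → ψ₁ = 0.584
  ψ₁ = 0.584: g = -0.0009, g' = -1.021 → ψ₁ = 0.583
Converged at ψ₁ = 0.583.
Drum-1 compositions:
  n-pentane: x = 0.121, y = 0.465
  methanol: x = 0.232, y = 0.360
  n-octane: x = 0.646, y = 0.174
Drum-2 feed = drum-1 vapor: z₂ = (0.4653, 0.3603, 0.1744).
Drum 2:
Newton iteration, ψ₂⁰ = 0.55:
  ψ₂ = 0.550: g = -0.0029, g' = -0.680 → ψ₂ = 0.546
Converged at ψ₂ = 0.546.
  n-pentane: x = 0.287, y = 0.614
  methanol: x = 0.388, y = 0.337
  n-octane: x = 0.325, y = 0.049

x_n-pentane (drum 2) = 0.287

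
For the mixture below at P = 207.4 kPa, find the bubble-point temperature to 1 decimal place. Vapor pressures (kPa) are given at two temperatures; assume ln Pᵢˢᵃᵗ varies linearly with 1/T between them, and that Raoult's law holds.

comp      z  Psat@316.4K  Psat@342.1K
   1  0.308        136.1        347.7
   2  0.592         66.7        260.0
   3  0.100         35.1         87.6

Bubble-point temperature: ΣzᵢPᵢˢᵃᵗ(T) = P. Interpolate ln Pᵢˢᵃᵗ = aᵢ + bᵢ/T.
  T = 316.4 K: ΣzᵢPᵢˢᵃᵗ = 84.92 kPa
  T = 342.1 K: ΣzᵢPᵢˢᵃᵗ = 269.77 kPa
  T = 329.2 K: ΣzᵢPᵢˢᵃᵗ = 153.60 kPa
  T = 335.6 K: ΣzᵢPᵢˢᵃᵗ = 203.95 kPa
  T = 338.9 K: ΣzᵢPᵢˢᵃᵗ = 235.31 kPa
  T = 337.2 K: ΣzᵢPᵢˢᵃᵗ = 218.65 kPa
Interpolating between 335.6 K and 337.2 K gives T ≈ 336.0 K.

T = 336.0 K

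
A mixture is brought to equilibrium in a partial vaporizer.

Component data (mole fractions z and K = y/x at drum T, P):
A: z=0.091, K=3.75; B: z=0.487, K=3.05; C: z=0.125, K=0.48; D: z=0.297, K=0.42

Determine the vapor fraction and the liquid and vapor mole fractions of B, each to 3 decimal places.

ψ = 0.829, x_B = 0.180, y_B = 0.550

Let ψ = V/F and solve Σ zᵢ(Kᵢ−1)/(1+ψ(Kᵢ−1)) = 0.
Feasibility: ΣzᵢKᵢ = 2.011, Σzᵢ/Kᵢ = 1.151 — both > 1, two phases present.
Newton iteration, ψ⁰ = 0.5:
  ψ = 0.500: g = 0.2679, g' = -0.881 → ψ = 0.804
  ψ = 0.804: g = 0.0204, g' = -0.809 → ψ = 0.829
Converged at ψ = 0.829.
Compositions from xᵢ = zᵢ/(1+ψ(Kᵢ−1)), yᵢ = Kᵢxᵢ:
  A: x = 0.028, y = 0.104
  B: x = 0.180, y = 0.550
  C: x = 0.220, y = 0.105
  D: x = 0.572, y = 0.240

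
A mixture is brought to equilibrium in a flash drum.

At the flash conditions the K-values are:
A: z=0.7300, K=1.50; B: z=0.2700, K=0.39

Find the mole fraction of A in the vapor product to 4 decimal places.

Let β = V/F and solve Σ zᵢ(Kᵢ−1)/(1+β(Kᵢ−1)) = 0.
Check two-phase: ΣzᵢKᵢ = 1.2003 > 1 and Σzᵢ/Kᵢ = 1.1790 > 1, so g(0) = 0.2003 > 0 and g(1) = -0.1790 < 0.
Binary case is linear: z₁(K₁−1)(1+β(K₂−1)) + z₂(K₂−1)(1+β(K₁−1)) = 0
⇒ β = [z₁(K₁−1)+z₂(K₂−1)] / [−(K₁−1)(K₂−1)] = 0.20030/0.30500 = 0.6567
Compositions from xᵢ = zᵢ/(1+β(Kᵢ−1)), yᵢ = Kᵢxᵢ:
  A: x = 0.5495, y = 0.8243
  B: x = 0.4505, y = 0.1757

y_A = 0.8243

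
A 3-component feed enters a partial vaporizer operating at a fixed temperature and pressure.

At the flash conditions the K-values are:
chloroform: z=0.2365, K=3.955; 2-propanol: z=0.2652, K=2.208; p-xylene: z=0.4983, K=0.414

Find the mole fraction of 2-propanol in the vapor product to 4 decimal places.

Newton iteration, ψ⁰ = 0.58:
  ψ = 0.5800: g = 0.00354, g' = -0.8069 → ψ = 0.5844
Converged at ψ = 0.5844.
Compositions from xᵢ = zᵢ/(1+ψ(Kᵢ−1)), yᵢ = Kᵢxᵢ:
  chloroform: x = 0.0867, y = 0.3430
  2-propanol: x = 0.1555, y = 0.3432
  p-xylene: x = 0.7578, y = 0.3137

y_2-propanol = 0.3432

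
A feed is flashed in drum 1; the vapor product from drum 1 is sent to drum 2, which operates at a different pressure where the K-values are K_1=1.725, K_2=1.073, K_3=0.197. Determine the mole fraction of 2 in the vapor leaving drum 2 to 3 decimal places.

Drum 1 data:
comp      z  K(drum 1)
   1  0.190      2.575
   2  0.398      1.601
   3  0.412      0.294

y_2 (drum 2) = 0.545

Drum 1:
Let ψ₁ = V/F and solve Σ zᵢ(Kᵢ−1)/(1+ψ₁(Kᵢ−1)) = 0.
g(0) = ΣzᵢKᵢ − 1 = 0.248 and g(1) = 1 − Σzᵢ/Kᵢ = -0.724, so a root lies in (0, 1).
Newton iteration, ψ₁⁰ = 0.5:
  ψ₁ = 0.500: g = -0.0982, g' = -0.723 → ψ₁ = 0.364
  ψ₁ = 0.364: g = -0.0051, g' = -0.659 → ψ₁ = 0.356
Converged at ψ₁ = 0.356.
Drum-1 compositions:
  1: x = 0.122, y = 0.313
  2: x = 0.328, y = 0.525
  3: x = 0.551, y = 0.162
Drum-2 feed = drum-1 vapor: z₂ = (0.3134, 0.5248, 0.1619).
Drum 2:
Rachford–Rice: g(ψ₂) = Σ zᵢ(Kᵢ−1)/(1+ψ₂(Kᵢ−1)) = 0.
Check two-phase: ΣzᵢKᵢ = 1.136 > 1 and Σzᵢ/Kᵢ = 1.492 > 1, so g(0) = 0.136 > 0 and g(1) = -0.492 < 0.
Iterate (Newton) starting at ψ₂ = 0.5:
  ψ₂ = 0.500: g = -0.0135, g' = -0.383 → ψ₂ = 0.465
  ψ₂ = 0.465: g = -0.0004, g' = -0.360 → ψ₂ = 0.464
Converged at ψ₂ = 0.464.
  1: x = 0.235, y = 0.405
  2: x = 0.508, y = 0.545
  3: x = 0.258, y = 0.051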